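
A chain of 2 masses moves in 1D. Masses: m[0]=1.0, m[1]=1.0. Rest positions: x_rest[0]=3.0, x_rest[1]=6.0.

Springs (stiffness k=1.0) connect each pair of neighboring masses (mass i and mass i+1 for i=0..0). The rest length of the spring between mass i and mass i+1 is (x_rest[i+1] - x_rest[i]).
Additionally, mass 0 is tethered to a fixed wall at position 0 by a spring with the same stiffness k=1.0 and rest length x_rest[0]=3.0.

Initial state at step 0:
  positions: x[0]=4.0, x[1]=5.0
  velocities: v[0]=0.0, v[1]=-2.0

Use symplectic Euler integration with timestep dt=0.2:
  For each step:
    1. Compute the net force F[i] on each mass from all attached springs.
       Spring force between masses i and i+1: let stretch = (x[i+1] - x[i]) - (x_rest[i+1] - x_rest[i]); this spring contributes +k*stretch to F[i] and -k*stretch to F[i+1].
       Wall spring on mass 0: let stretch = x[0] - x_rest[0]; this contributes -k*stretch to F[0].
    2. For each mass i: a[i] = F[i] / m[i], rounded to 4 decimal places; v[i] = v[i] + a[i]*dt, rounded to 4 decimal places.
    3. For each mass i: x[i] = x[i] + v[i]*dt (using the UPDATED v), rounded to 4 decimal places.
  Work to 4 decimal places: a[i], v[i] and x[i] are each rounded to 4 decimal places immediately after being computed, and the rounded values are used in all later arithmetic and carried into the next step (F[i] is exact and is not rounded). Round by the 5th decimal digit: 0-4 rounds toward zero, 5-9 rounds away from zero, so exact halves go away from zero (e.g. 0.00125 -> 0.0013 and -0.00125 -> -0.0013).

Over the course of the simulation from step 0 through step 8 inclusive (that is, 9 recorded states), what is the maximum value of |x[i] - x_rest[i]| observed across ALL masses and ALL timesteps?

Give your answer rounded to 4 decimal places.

Answer: 2.1104

Derivation:
Step 0: x=[4.0000 5.0000] v=[0.0000 -2.0000]
Step 1: x=[3.8800 4.6800] v=[-0.6000 -1.6000]
Step 2: x=[3.6368 4.4480] v=[-1.2160 -1.1600]
Step 3: x=[3.2806 4.3036] v=[-1.7811 -0.7222]
Step 4: x=[2.8341 4.2382] v=[-2.2326 -0.3268]
Step 5: x=[2.3304 4.2367] v=[-2.5186 -0.0076]
Step 6: x=[1.8097 4.2789] v=[-2.6034 0.2111]
Step 7: x=[1.3154 4.3424] v=[-2.4715 0.3173]
Step 8: x=[0.8896 4.4048] v=[-2.1292 0.3119]
Max displacement = 2.1104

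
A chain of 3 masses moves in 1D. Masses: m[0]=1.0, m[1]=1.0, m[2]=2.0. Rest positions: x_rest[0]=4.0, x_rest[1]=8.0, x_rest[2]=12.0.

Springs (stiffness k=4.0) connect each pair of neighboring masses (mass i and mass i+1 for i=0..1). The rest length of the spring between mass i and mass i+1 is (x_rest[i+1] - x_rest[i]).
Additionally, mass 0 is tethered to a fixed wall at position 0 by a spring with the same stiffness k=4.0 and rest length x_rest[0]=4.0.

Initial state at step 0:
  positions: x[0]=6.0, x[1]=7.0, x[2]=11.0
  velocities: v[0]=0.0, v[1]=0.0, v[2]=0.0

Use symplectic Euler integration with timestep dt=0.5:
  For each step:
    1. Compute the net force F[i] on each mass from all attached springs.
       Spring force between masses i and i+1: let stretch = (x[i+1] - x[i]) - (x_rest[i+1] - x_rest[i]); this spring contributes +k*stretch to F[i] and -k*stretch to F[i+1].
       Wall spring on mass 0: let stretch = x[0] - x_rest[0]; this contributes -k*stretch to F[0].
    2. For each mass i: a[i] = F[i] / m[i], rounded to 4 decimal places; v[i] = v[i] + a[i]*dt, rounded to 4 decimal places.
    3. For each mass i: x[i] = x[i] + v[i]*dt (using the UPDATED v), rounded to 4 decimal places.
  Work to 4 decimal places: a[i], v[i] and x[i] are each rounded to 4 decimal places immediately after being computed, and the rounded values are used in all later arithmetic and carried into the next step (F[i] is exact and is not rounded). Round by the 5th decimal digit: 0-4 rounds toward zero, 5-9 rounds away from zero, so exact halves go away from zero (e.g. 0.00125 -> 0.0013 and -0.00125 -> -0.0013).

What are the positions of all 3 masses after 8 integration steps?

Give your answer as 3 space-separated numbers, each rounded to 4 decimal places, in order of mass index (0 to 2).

Answer: 5.4063 5.5157 13.6329

Derivation:
Step 0: x=[6.0000 7.0000 11.0000] v=[0.0000 0.0000 0.0000]
Step 1: x=[1.0000 10.0000 11.0000] v=[-10.0000 6.0000 0.0000]
Step 2: x=[4.0000 5.0000 12.5000] v=[6.0000 -10.0000 3.0000]
Step 3: x=[4.0000 6.5000 12.2500] v=[0.0000 3.0000 -0.5000]
Step 4: x=[2.5000 11.2500 11.1250] v=[-3.0000 9.5000 -2.2500]
Step 5: x=[7.2500 7.1250 12.0625] v=[9.5000 -8.2500 1.8750]
Step 6: x=[4.6250 8.0625 12.5313] v=[-5.2500 1.8750 0.9375]
Step 7: x=[0.8125 10.0313 12.7657] v=[-7.6250 3.9376 0.4687]
Step 8: x=[5.4063 5.5157 13.6329] v=[9.1876 -9.0312 1.7343]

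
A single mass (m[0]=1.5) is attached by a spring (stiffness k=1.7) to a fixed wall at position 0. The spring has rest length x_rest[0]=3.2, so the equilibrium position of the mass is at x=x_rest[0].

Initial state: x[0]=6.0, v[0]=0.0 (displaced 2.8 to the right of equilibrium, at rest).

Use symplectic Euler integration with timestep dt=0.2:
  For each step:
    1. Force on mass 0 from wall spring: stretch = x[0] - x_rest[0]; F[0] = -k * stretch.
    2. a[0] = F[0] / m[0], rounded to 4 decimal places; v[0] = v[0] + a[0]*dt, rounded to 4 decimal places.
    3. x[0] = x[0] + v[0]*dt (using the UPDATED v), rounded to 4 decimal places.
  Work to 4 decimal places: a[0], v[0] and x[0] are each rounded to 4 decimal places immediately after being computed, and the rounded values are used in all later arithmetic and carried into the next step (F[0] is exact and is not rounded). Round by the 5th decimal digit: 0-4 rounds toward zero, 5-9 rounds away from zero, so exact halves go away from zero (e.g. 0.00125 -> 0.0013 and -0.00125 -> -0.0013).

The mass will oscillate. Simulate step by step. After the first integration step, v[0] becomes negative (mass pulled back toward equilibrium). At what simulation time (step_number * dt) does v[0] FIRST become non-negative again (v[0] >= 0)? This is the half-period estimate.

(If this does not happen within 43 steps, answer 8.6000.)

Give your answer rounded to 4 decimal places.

Step 0: x=[6.0000] v=[0.0000]
Step 1: x=[5.8731] v=[-0.6347]
Step 2: x=[5.6250] v=[-1.2406]
Step 3: x=[5.2669] v=[-1.7903]
Step 4: x=[4.8151] v=[-2.2588]
Step 5: x=[4.2901] v=[-2.6249]
Step 6: x=[3.7157] v=[-2.8720]
Step 7: x=[3.1179] v=[-2.9889]
Step 8: x=[2.5238] v=[-2.9703]
Step 9: x=[1.9604] v=[-2.8170]
Step 10: x=[1.4532] v=[-2.5360]
Step 11: x=[1.0252] v=[-2.1401]
Step 12: x=[0.6958] v=[-1.6471]
Step 13: x=[0.4799] v=[-1.0795]
Step 14: x=[0.3873] v=[-0.4629]
Step 15: x=[0.4222] v=[0.1746]
First v>=0 after going negative at step 15, time=3.0000

Answer: 3.0000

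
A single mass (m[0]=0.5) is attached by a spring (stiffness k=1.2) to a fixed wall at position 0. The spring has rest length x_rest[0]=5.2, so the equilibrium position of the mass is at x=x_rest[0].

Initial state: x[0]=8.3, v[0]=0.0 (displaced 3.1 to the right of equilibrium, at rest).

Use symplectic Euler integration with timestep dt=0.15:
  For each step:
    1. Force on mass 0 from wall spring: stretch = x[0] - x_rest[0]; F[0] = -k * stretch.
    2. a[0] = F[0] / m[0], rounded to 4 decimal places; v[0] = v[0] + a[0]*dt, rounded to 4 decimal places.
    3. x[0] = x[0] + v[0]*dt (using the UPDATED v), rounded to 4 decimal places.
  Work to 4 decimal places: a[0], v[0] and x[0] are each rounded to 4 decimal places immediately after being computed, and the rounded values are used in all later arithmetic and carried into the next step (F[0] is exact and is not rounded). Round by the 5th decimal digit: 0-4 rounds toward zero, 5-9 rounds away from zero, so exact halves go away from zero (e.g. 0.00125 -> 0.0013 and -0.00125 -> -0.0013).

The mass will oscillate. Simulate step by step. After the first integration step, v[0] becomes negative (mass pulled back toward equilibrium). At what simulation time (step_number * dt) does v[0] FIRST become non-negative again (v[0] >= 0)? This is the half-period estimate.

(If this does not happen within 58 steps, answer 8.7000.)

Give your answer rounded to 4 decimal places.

Answer: 2.1000

Derivation:
Step 0: x=[8.3000] v=[0.0000]
Step 1: x=[8.1326] v=[-1.1160]
Step 2: x=[7.8068] v=[-2.1717]
Step 3: x=[7.3403] v=[-3.1101]
Step 4: x=[6.7582] v=[-3.8806]
Step 5: x=[6.0920] v=[-4.4416]
Step 6: x=[5.3776] v=[-4.7627]
Step 7: x=[4.6536] v=[-4.8266]
Step 8: x=[3.9591] v=[-4.6299]
Step 9: x=[3.3316] v=[-4.1832]
Step 10: x=[2.8050] v=[-3.5106]
Step 11: x=[2.4077] v=[-2.6484]
Step 12: x=[2.1612] v=[-1.6432]
Step 13: x=[2.0788] v=[-0.5492]
Step 14: x=[2.1650] v=[0.5744]
First v>=0 after going negative at step 14, time=2.1000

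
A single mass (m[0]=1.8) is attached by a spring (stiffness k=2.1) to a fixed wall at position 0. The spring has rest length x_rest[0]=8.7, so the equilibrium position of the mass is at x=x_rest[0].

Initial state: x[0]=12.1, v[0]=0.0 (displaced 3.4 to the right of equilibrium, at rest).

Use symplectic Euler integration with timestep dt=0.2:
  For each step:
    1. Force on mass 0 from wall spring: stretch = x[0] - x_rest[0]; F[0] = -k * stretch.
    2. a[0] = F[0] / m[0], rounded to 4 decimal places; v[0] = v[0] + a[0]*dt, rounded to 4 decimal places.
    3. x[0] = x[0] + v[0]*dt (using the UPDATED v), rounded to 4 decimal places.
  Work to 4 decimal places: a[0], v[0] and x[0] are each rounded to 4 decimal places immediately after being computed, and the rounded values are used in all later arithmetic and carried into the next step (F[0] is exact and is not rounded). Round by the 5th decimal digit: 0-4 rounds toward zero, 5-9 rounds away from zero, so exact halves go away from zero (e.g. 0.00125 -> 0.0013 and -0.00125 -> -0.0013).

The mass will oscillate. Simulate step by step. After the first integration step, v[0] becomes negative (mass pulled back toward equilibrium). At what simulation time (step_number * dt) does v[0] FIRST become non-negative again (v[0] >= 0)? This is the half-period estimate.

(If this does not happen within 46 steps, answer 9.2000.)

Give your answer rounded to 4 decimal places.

Answer: 3.0000

Derivation:
Step 0: x=[12.1000] v=[0.0000]
Step 1: x=[11.9413] v=[-0.7933]
Step 2: x=[11.6314] v=[-1.5496]
Step 3: x=[11.1847] v=[-2.2336]
Step 4: x=[10.6220] v=[-2.8134]
Step 5: x=[9.9696] v=[-3.2619]
Step 6: x=[9.2580] v=[-3.5581]
Step 7: x=[8.5203] v=[-3.6883]
Step 8: x=[7.7910] v=[-3.6464]
Step 9: x=[7.1041] v=[-3.4343]
Step 10: x=[6.4917] v=[-3.0619]
Step 11: x=[5.9824] v=[-2.5466]
Step 12: x=[5.5999] v=[-1.9125]
Step 13: x=[5.3621] v=[-1.1891]
Step 14: x=[5.2800] v=[-0.4103]
Step 15: x=[5.3575] v=[0.3877]
First v>=0 after going negative at step 15, time=3.0000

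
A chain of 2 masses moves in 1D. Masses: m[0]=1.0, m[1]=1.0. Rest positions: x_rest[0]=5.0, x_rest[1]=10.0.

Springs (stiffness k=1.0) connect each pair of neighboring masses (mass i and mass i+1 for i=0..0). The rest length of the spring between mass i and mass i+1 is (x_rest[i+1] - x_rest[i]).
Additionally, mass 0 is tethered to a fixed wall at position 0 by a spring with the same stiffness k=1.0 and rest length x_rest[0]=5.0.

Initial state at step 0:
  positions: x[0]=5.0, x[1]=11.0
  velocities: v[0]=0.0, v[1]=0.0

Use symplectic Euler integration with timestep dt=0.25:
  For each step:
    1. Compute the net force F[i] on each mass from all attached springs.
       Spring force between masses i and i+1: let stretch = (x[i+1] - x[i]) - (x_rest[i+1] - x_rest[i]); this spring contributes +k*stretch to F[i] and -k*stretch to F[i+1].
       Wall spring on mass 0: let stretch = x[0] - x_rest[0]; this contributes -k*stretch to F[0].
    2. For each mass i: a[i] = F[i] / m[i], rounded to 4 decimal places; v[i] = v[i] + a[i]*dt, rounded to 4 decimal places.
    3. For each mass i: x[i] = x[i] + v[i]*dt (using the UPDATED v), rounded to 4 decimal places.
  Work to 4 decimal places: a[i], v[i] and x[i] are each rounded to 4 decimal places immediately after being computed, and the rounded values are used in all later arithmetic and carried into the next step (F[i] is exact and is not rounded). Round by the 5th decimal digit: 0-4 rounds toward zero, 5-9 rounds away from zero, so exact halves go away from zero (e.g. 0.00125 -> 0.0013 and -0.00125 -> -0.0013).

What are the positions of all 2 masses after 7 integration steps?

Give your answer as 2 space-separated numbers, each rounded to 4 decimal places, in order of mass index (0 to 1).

Step 0: x=[5.0000 11.0000] v=[0.0000 0.0000]
Step 1: x=[5.0625 10.9375] v=[0.2500 -0.2500]
Step 2: x=[5.1758 10.8203] v=[0.4531 -0.4688]
Step 3: x=[5.3184 10.6628] v=[0.5703 -0.6299]
Step 4: x=[5.4626 10.4838] v=[0.5768 -0.7160]
Step 5: x=[5.5792 10.3035] v=[0.4665 -0.7213]
Step 6: x=[5.6424 10.1404] v=[0.2528 -0.6524]
Step 7: x=[5.6341 10.0087] v=[-0.0333 -0.5269]

Answer: 5.6341 10.0087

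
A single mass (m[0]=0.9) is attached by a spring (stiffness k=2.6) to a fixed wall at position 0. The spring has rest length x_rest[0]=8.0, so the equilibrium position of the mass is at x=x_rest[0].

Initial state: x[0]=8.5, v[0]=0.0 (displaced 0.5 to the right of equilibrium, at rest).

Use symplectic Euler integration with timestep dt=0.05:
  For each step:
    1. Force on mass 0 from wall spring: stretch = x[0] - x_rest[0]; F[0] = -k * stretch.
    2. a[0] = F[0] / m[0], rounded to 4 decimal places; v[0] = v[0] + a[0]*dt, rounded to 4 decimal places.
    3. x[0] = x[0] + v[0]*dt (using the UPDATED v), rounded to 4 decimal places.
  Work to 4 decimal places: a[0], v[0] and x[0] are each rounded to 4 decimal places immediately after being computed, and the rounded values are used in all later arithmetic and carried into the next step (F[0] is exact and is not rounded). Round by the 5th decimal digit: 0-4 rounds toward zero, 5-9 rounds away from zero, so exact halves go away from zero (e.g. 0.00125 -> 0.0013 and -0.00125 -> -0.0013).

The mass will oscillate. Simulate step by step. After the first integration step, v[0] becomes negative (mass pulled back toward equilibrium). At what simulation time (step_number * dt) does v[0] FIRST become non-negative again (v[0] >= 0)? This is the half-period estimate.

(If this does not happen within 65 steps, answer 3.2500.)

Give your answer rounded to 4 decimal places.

Answer: 1.8500

Derivation:
Step 0: x=[8.5000] v=[0.0000]
Step 1: x=[8.4964] v=[-0.0722]
Step 2: x=[8.4892] v=[-0.1439]
Step 3: x=[8.4785] v=[-0.2146]
Step 4: x=[8.4643] v=[-0.2837]
Step 5: x=[8.4468] v=[-0.3508]
Step 6: x=[8.4260] v=[-0.4153]
Step 7: x=[8.4022] v=[-0.4768]
Step 8: x=[8.3755] v=[-0.5349]
Step 9: x=[8.3460] v=[-0.5891]
Step 10: x=[8.3140] v=[-0.6391]
Step 11: x=[8.2798] v=[-0.6845]
Step 12: x=[8.2436] v=[-0.7249]
Step 13: x=[8.2056] v=[-0.7601]
Step 14: x=[8.1661] v=[-0.7898]
Step 15: x=[8.1254] v=[-0.8138]
Step 16: x=[8.0838] v=[-0.8319]
Step 17: x=[8.0416] v=[-0.8440]
Step 18: x=[7.9991] v=[-0.8500]
Step 19: x=[7.9566] v=[-0.8499]
Step 20: x=[7.9144] v=[-0.8436]
Step 21: x=[7.8728] v=[-0.8312]
Step 22: x=[7.8322] v=[-0.8128]
Step 23: x=[7.7928] v=[-0.7886]
Step 24: x=[7.7549] v=[-0.7587]
Step 25: x=[7.7187] v=[-0.7233]
Step 26: x=[7.6846] v=[-0.6827]
Step 27: x=[7.6527] v=[-0.6371]
Step 28: x=[7.6234] v=[-0.5869]
Step 29: x=[7.5968] v=[-0.5325]
Step 30: x=[7.5731] v=[-0.4743]
Step 31: x=[7.5525] v=[-0.4126]
Step 32: x=[7.5351] v=[-0.3480]
Step 33: x=[7.5211] v=[-0.2809]
Step 34: x=[7.5105] v=[-0.2117]
Step 35: x=[7.5035] v=[-0.1410]
Step 36: x=[7.5000] v=[-0.0693]
Step 37: x=[7.5001] v=[0.0029]
First v>=0 after going negative at step 37, time=1.8500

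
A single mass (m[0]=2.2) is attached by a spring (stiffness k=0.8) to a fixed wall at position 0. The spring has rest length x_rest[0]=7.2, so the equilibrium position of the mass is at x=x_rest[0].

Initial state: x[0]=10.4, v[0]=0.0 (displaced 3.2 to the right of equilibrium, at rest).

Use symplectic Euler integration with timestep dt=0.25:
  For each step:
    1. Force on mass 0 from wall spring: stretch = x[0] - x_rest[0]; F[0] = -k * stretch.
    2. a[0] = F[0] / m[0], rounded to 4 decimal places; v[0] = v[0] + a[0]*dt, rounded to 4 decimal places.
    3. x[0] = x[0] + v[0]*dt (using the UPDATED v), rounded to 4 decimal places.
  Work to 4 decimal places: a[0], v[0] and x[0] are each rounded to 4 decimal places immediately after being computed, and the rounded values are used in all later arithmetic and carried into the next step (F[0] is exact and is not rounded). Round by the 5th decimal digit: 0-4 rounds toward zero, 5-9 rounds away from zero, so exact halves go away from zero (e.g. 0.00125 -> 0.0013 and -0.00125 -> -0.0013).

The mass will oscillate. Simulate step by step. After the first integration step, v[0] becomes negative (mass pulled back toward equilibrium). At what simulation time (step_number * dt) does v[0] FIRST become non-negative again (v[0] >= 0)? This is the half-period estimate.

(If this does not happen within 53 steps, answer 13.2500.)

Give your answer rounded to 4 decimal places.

Answer: 5.2500

Derivation:
Step 0: x=[10.4000] v=[0.0000]
Step 1: x=[10.3273] v=[-0.2909]
Step 2: x=[10.1835] v=[-0.5752]
Step 3: x=[9.9719] v=[-0.8464]
Step 4: x=[9.6973] v=[-1.0984]
Step 5: x=[9.3660] v=[-1.3254]
Step 6: x=[8.9854] v=[-1.5223]
Step 7: x=[8.5643] v=[-1.6846]
Step 8: x=[8.1122] v=[-1.8086]
Step 9: x=[7.6393] v=[-1.8915]
Step 10: x=[7.1565] v=[-1.9314]
Step 11: x=[6.6746] v=[-1.9275]
Step 12: x=[6.2047] v=[-1.8797]
Step 13: x=[5.7574] v=[-1.7892]
Step 14: x=[5.3429] v=[-1.6581]
Step 15: x=[4.9706] v=[-1.4893]
Step 16: x=[4.6490] v=[-1.2866]
Step 17: x=[4.3853] v=[-1.0547]
Step 18: x=[4.1856] v=[-0.7988]
Step 19: x=[4.0544] v=[-0.5248]
Step 20: x=[3.9947] v=[-0.2388]
Step 21: x=[4.0079] v=[0.0526]
First v>=0 after going negative at step 21, time=5.2500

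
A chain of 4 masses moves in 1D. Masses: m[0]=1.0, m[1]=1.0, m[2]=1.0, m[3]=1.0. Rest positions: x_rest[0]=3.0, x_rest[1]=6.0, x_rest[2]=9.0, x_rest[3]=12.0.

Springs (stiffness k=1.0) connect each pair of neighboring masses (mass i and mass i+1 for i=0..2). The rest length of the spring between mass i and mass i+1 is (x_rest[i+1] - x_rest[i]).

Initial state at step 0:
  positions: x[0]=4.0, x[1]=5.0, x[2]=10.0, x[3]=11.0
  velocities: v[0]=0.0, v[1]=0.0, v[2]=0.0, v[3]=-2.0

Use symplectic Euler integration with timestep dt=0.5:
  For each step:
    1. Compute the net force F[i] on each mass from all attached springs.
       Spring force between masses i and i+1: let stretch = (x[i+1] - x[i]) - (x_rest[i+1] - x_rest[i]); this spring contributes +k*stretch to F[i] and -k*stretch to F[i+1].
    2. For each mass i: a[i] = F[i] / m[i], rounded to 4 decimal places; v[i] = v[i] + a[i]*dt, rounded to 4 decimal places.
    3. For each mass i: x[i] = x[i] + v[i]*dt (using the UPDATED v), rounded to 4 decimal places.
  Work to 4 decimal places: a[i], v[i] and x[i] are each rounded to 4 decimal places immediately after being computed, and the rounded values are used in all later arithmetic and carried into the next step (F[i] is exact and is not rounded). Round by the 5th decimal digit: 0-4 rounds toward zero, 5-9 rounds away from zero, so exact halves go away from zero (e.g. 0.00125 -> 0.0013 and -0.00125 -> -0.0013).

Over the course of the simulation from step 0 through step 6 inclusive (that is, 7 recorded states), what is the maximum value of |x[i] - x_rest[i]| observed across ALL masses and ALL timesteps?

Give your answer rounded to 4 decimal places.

Step 0: x=[4.0000 5.0000 10.0000 11.0000] v=[0.0000 0.0000 0.0000 -2.0000]
Step 1: x=[3.5000 6.0000 9.0000 10.5000] v=[-1.0000 2.0000 -2.0000 -1.0000]
Step 2: x=[2.8750 7.1250 7.6250 10.3750] v=[-1.2500 2.2500 -2.7500 -0.2500]
Step 3: x=[2.5625 7.3125 6.8125 10.3125] v=[-0.6250 0.3750 -1.6250 -0.1250]
Step 4: x=[2.6875 6.1875 7.0000 10.1250] v=[0.2500 -2.2500 0.3750 -0.3750]
Step 5: x=[2.9375 4.3906 7.7657 9.9063] v=[0.5000 -3.5938 1.5313 -0.4375]
Step 6: x=[2.8008 3.0742 8.2228 9.9024] v=[-0.2735 -2.6328 0.9141 -0.0078]
Max displacement = 2.9258

Answer: 2.9258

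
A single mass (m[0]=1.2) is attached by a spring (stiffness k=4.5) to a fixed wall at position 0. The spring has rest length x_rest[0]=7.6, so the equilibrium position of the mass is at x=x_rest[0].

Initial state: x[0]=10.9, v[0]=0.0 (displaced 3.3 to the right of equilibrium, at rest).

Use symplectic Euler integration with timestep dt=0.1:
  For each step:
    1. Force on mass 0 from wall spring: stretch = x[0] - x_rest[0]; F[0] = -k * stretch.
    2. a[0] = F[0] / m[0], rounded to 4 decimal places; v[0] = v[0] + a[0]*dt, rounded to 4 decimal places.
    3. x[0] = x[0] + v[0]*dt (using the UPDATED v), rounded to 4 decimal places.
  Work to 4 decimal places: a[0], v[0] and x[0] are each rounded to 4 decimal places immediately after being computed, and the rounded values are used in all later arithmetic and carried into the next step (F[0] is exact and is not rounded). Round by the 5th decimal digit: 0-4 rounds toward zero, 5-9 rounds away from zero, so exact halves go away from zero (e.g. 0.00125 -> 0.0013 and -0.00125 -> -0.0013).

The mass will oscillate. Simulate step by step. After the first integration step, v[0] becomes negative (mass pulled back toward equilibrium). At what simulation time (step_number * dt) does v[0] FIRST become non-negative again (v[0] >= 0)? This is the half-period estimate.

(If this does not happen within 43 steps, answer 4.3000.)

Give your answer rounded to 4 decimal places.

Answer: 1.7000

Derivation:
Step 0: x=[10.9000] v=[0.0000]
Step 1: x=[10.7763] v=[-1.2375]
Step 2: x=[10.5334] v=[-2.4286]
Step 3: x=[10.1805] v=[-3.5286]
Step 4: x=[9.7309] v=[-4.4963]
Step 5: x=[9.2014] v=[-5.2954]
Step 6: x=[8.6118] v=[-5.8959]
Step 7: x=[7.9843] v=[-6.2753]
Step 8: x=[7.3424] v=[-6.4194]
Step 9: x=[6.7101] v=[-6.3228]
Step 10: x=[6.1112] v=[-5.9891]
Step 11: x=[5.5681] v=[-5.4308]
Step 12: x=[5.1012] v=[-4.6688]
Step 13: x=[4.7280] v=[-3.7318]
Step 14: x=[4.4625] v=[-2.6548]
Step 15: x=[4.3147] v=[-1.4782]
Step 16: x=[4.2901] v=[-0.2462]
Step 17: x=[4.3896] v=[0.9950]
First v>=0 after going negative at step 17, time=1.7000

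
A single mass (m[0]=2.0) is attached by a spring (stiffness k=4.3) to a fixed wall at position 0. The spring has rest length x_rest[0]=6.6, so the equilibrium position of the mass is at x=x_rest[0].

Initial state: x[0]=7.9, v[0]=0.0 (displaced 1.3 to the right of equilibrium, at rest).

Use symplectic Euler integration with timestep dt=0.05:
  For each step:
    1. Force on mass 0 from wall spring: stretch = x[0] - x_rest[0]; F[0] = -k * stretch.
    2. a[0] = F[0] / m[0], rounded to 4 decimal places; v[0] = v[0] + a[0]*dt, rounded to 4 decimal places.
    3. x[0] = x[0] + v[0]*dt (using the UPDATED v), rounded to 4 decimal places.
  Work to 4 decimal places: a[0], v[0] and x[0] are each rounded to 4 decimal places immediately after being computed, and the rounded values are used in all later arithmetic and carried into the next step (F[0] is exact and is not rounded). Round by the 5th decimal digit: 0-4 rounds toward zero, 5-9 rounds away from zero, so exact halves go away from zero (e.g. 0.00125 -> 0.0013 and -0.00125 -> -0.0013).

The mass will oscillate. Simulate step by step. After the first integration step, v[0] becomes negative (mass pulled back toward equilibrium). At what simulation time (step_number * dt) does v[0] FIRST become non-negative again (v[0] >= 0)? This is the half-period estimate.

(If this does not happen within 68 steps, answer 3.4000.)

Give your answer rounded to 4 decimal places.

Answer: 2.1500

Derivation:
Step 0: x=[7.9000] v=[0.0000]
Step 1: x=[7.8930] v=[-0.1398]
Step 2: x=[7.8791] v=[-0.2788]
Step 3: x=[7.8583] v=[-0.4163]
Step 4: x=[7.8307] v=[-0.5516]
Step 5: x=[7.7965] v=[-0.6839]
Step 6: x=[7.7559] v=[-0.8125]
Step 7: x=[7.7091] v=[-0.9368]
Step 8: x=[7.6563] v=[-1.0560]
Step 9: x=[7.5978] v=[-1.1696]
Step 10: x=[7.5340] v=[-1.2769]
Step 11: x=[7.4651] v=[-1.3773]
Step 12: x=[7.3916] v=[-1.4703]
Step 13: x=[7.3138] v=[-1.5554]
Step 14: x=[7.2322] v=[-1.6321]
Step 15: x=[7.1472] v=[-1.7001]
Step 16: x=[7.0593] v=[-1.7589]
Step 17: x=[6.9689] v=[-1.8083]
Step 18: x=[6.8765] v=[-1.8480]
Step 19: x=[6.7826] v=[-1.8777]
Step 20: x=[6.6877] v=[-1.8973]
Step 21: x=[6.5924] v=[-1.9067]
Step 22: x=[6.4971] v=[-1.9059]
Step 23: x=[6.4024] v=[-1.8948]
Step 24: x=[6.3087] v=[-1.8736]
Step 25: x=[6.2166] v=[-1.8423]
Step 26: x=[6.1265] v=[-1.8011]
Step 27: x=[6.0390] v=[-1.7502]
Step 28: x=[5.9545] v=[-1.6899]
Step 29: x=[5.8735] v=[-1.6205]
Step 30: x=[5.7964] v=[-1.5424]
Step 31: x=[5.7236] v=[-1.4560]
Step 32: x=[5.6555] v=[-1.3618]
Step 33: x=[5.5925] v=[-1.2603]
Step 34: x=[5.5349] v=[-1.1520]
Step 35: x=[5.4830] v=[-1.0375]
Step 36: x=[5.4371] v=[-0.9174]
Step 37: x=[5.3975] v=[-0.7924]
Step 38: x=[5.3643] v=[-0.6631]
Step 39: x=[5.3378] v=[-0.5303]
Step 40: x=[5.3181] v=[-0.3946]
Step 41: x=[5.3053] v=[-0.2568]
Step 42: x=[5.2994] v=[-0.1176]
Step 43: x=[5.3005] v=[0.0222]
First v>=0 after going negative at step 43, time=2.1500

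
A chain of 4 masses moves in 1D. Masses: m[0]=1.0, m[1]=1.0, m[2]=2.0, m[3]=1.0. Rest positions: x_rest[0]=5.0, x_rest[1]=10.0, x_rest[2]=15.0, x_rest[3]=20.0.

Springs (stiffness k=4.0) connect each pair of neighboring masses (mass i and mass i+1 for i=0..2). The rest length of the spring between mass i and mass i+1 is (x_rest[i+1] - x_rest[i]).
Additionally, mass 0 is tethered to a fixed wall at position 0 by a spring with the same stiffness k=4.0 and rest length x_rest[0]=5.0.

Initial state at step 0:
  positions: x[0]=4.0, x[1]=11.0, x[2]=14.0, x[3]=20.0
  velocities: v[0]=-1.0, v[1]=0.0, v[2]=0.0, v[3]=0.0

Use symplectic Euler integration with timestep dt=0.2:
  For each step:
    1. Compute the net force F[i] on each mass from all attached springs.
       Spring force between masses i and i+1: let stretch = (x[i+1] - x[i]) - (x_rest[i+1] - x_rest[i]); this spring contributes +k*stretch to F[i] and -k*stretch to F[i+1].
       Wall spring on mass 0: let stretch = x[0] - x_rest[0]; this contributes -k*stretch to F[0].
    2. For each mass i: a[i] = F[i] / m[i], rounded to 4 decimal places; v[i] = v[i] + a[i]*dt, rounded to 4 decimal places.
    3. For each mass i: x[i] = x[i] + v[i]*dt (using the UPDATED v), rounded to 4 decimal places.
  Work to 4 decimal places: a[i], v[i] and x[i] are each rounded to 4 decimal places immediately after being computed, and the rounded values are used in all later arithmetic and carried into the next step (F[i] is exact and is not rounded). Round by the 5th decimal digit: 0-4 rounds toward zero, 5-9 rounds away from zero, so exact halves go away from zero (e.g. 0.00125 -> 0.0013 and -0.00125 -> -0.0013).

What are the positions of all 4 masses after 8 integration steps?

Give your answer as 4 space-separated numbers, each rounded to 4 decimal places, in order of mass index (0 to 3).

Step 0: x=[4.0000 11.0000 14.0000 20.0000] v=[-1.0000 0.0000 0.0000 0.0000]
Step 1: x=[4.2800 10.3600 14.2400 19.8400] v=[1.4000 -3.2000 1.2000 -0.8000]
Step 2: x=[4.8480 9.3680 14.6176 19.5840] v=[2.8400 -4.9600 1.8880 -1.2800]
Step 3: x=[5.3635 8.4927 14.9725 19.3334] v=[2.5776 -4.3763 1.7747 -1.2531]
Step 4: x=[5.5215 8.1535 15.1579 19.1850] v=[0.7902 -1.6958 0.9271 -0.7418]
Step 5: x=[5.2172 8.5139 15.1051 19.1923] v=[-1.5214 1.8021 -0.2638 0.0365]
Step 6: x=[4.6056 9.4014 14.8520 19.3456] v=[-3.0578 4.4377 -1.2654 0.7667]
Step 7: x=[4.0245 10.3937 14.5224 19.5800] v=[-2.9056 4.9615 -1.6482 1.1718]
Step 8: x=[3.8185 11.0275 14.2671 19.8051] v=[-1.0298 3.1691 -1.2766 1.1257]

Answer: 3.8185 11.0275 14.2671 19.8051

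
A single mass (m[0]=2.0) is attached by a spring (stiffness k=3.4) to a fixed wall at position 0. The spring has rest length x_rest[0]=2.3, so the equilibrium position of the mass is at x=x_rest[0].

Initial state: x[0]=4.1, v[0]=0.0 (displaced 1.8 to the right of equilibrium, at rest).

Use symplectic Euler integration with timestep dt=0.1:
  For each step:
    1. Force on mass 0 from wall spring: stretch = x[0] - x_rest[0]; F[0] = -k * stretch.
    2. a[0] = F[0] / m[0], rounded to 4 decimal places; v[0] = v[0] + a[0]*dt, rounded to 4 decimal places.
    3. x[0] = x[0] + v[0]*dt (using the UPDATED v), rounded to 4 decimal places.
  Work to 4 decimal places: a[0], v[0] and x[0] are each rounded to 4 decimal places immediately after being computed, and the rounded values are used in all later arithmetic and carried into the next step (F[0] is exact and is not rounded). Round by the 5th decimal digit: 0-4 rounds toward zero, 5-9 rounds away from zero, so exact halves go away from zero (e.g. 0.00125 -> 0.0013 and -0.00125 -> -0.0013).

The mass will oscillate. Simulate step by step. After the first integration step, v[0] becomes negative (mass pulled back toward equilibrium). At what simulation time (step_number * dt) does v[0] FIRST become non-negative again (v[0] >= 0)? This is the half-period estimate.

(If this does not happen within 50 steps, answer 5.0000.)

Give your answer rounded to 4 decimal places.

Answer: 2.5000

Derivation:
Step 0: x=[4.1000] v=[0.0000]
Step 1: x=[4.0694] v=[-0.3060]
Step 2: x=[4.0087] v=[-0.6068]
Step 3: x=[3.9190] v=[-0.8973]
Step 4: x=[3.8018] v=[-1.1725]
Step 5: x=[3.6590] v=[-1.4278]
Step 6: x=[3.4931] v=[-1.6588]
Step 7: x=[3.3069] v=[-1.8616]
Step 8: x=[3.1036] v=[-2.0328]
Step 9: x=[2.8867] v=[-2.1694]
Step 10: x=[2.6598] v=[-2.2691]
Step 11: x=[2.4268] v=[-2.3303]
Step 12: x=[2.1916] v=[-2.3519]
Step 13: x=[1.9583] v=[-2.3335]
Step 14: x=[1.7308] v=[-2.2754]
Step 15: x=[1.5129] v=[-2.1786]
Step 16: x=[1.3084] v=[-2.0448]
Step 17: x=[1.1208] v=[-1.8762]
Step 18: x=[0.9532] v=[-1.6757]
Step 19: x=[0.8085] v=[-1.4467]
Step 20: x=[0.6892] v=[-1.1931]
Step 21: x=[0.5973] v=[-0.9193]
Step 22: x=[0.5343] v=[-0.6298]
Step 23: x=[0.5013] v=[-0.3296]
Step 24: x=[0.4989] v=[-0.0238]
Step 25: x=[0.5271] v=[0.2824]
First v>=0 after going negative at step 25, time=2.5000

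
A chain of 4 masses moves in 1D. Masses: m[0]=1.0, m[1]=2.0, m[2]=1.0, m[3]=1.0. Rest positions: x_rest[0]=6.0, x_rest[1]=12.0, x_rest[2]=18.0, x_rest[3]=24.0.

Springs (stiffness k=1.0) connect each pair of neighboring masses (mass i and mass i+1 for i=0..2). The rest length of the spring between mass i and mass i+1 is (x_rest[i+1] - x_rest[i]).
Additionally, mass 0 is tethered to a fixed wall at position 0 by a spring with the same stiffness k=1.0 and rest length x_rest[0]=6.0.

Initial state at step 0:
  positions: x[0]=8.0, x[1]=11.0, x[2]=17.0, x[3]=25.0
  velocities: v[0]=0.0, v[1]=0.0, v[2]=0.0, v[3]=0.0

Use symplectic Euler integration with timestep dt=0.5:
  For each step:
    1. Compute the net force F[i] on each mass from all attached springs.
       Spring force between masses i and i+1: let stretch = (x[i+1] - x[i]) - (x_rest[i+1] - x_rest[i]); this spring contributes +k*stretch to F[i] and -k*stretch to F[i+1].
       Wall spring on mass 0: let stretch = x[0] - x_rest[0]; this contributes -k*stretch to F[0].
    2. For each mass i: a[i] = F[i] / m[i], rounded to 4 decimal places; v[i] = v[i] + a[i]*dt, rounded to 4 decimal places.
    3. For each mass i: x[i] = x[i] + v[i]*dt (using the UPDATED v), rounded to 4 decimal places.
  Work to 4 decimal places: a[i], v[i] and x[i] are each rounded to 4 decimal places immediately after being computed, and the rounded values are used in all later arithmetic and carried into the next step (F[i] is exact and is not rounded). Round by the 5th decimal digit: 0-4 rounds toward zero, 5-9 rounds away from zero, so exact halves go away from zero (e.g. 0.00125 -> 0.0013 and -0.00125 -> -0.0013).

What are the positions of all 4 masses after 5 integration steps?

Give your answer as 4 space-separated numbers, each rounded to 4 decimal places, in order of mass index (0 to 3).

Step 0: x=[8.0000 11.0000 17.0000 25.0000] v=[0.0000 0.0000 0.0000 0.0000]
Step 1: x=[6.7500 11.3750 17.5000 24.5000] v=[-2.5000 0.7500 1.0000 -1.0000]
Step 2: x=[4.9688 11.9375 18.2188 23.7500] v=[-3.5625 1.1250 1.4375 -1.5000]
Step 3: x=[3.6875 12.4141 18.7501 23.1172] v=[-2.5626 0.9532 1.0625 -1.2656]
Step 4: x=[3.6660 12.5919 18.7892 22.8926] v=[-0.0431 0.3556 0.0781 -0.4492]
Step 5: x=[4.9595 12.4286 18.3048 23.1422] v=[2.5869 -0.3266 -0.9689 0.4991]

Answer: 4.9595 12.4286 18.3048 23.1422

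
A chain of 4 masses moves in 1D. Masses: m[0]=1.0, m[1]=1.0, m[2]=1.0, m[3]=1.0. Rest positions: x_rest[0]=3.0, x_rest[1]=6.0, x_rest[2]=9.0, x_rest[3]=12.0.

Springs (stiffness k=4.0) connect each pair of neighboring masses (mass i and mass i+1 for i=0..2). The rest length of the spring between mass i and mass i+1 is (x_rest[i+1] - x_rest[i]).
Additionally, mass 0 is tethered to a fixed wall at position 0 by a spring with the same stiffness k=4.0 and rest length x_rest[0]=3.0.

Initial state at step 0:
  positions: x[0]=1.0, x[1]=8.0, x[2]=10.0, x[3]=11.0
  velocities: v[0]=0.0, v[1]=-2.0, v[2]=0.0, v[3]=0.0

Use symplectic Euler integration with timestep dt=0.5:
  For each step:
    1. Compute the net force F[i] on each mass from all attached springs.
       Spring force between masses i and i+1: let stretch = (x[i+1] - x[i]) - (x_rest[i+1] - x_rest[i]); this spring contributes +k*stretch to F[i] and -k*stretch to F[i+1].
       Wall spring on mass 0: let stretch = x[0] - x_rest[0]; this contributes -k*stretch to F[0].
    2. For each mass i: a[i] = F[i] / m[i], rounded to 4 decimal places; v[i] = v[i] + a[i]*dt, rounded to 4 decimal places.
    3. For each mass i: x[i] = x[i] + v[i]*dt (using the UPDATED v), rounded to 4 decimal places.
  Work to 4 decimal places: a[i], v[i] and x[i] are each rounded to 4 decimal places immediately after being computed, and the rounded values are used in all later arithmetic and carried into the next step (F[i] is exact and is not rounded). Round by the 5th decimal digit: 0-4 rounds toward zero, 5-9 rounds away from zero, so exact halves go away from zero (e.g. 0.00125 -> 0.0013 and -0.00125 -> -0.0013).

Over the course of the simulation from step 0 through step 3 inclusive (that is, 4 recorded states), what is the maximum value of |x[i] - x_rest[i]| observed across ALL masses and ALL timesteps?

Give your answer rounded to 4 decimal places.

Step 0: x=[1.0000 8.0000 10.0000 11.0000] v=[0.0000 -2.0000 0.0000 0.0000]
Step 1: x=[7.0000 2.0000 9.0000 13.0000] v=[12.0000 -12.0000 -2.0000 4.0000]
Step 2: x=[1.0000 8.0000 5.0000 14.0000] v=[-12.0000 12.0000 -8.0000 2.0000]
Step 3: x=[1.0000 4.0000 13.0000 9.0000] v=[0.0000 -8.0000 16.0000 -10.0000]
Max displacement = 4.0000

Answer: 4.0000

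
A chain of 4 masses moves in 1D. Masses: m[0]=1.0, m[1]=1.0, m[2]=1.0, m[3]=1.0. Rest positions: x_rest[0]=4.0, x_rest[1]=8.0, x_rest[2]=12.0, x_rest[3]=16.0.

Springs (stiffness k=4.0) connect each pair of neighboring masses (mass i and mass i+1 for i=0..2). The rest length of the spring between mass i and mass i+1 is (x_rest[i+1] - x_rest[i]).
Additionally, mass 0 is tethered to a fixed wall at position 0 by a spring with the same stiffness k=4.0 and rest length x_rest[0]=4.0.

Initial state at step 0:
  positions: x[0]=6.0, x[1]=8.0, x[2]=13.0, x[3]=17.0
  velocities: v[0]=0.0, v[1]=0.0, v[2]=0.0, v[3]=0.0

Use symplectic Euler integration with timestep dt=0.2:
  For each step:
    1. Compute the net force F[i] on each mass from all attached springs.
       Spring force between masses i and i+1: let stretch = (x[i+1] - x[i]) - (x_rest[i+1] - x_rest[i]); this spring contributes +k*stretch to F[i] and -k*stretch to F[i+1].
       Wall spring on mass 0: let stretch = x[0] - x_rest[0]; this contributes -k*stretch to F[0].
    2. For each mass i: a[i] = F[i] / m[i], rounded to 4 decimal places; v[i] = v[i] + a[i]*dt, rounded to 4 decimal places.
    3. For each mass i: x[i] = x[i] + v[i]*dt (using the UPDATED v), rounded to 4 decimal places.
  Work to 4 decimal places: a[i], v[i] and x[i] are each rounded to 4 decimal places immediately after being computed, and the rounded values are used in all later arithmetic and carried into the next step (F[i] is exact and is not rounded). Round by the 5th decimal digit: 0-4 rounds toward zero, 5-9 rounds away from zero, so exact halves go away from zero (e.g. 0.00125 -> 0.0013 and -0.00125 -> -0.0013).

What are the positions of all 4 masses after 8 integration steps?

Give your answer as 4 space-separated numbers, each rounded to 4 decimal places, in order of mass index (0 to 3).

Answer: 4.7990 6.9711 12.7077 16.7505

Derivation:
Step 0: x=[6.0000 8.0000 13.0000 17.0000] v=[0.0000 0.0000 0.0000 0.0000]
Step 1: x=[5.3600 8.4800 12.8400 17.0000] v=[-3.2000 2.4000 -0.8000 0.0000]
Step 2: x=[4.3616 9.1584 12.6480 16.9744] v=[-4.9920 3.3920 -0.9600 -0.1280]
Step 3: x=[3.4328 9.6276 12.5899 16.8966] v=[-4.6438 2.3462 -0.2906 -0.3891]
Step 4: x=[2.9460 9.5796 12.7469 16.7697] v=[-2.4342 -0.2398 0.7849 -0.6345]
Step 5: x=[3.0492 8.9770 13.0408 16.6392] v=[0.5159 -3.0128 1.4693 -0.6527]
Step 6: x=[3.6130 8.0762 13.2602 16.5729] v=[2.8188 -4.5040 1.0970 -0.3314]
Step 7: x=[4.3128 7.2907 13.1802 16.6166] v=[3.4990 -3.9274 -0.4000 0.2184]
Step 8: x=[4.7990 6.9711 12.7077 16.7505] v=[2.4311 -1.5981 -2.3625 0.6693]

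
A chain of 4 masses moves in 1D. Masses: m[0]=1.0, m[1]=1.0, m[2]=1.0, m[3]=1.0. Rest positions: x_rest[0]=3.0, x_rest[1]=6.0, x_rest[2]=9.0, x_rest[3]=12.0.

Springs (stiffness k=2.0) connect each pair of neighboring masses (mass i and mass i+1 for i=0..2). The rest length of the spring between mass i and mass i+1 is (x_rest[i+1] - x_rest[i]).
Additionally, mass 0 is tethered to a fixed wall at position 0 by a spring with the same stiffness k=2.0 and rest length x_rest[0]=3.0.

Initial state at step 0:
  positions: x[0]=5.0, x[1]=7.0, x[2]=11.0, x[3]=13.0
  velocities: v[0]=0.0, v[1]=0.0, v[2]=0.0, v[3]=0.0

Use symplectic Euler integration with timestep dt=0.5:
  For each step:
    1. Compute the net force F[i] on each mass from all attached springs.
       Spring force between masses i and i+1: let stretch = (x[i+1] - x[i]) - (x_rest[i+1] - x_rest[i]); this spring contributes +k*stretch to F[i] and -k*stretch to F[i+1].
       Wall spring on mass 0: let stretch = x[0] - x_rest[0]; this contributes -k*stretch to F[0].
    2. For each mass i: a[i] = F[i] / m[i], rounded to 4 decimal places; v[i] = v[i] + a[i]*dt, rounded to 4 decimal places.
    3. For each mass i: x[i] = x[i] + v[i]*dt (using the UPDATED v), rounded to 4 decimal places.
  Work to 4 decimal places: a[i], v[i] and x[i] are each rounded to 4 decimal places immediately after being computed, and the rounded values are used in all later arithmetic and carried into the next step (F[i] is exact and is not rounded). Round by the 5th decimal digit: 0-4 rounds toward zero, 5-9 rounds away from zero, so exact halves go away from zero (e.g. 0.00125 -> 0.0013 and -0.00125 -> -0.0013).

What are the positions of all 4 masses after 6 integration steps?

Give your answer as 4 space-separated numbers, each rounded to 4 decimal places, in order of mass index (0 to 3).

Step 0: x=[5.0000 7.0000 11.0000 13.0000] v=[0.0000 0.0000 0.0000 0.0000]
Step 1: x=[3.5000 8.0000 10.0000 13.5000] v=[-3.0000 2.0000 -2.0000 1.0000]
Step 2: x=[2.5000 7.7500 9.7500 13.7500] v=[-2.0000 -0.5000 -0.5000 0.5000]
Step 3: x=[2.8750 5.8750 10.5000 13.5000] v=[0.7500 -3.7500 1.5000 -0.5000]
Step 4: x=[3.3125 4.8125 10.4375 13.2500] v=[0.8750 -2.1250 -0.1250 -0.5000]
Step 5: x=[2.8438 5.8125 8.9688 13.0938] v=[-0.9375 2.0000 -2.9375 -0.3125]
Step 6: x=[2.4375 6.9063 7.9844 12.3751] v=[-0.8126 2.1876 -1.9688 -1.4375]

Answer: 2.4375 6.9063 7.9844 12.3751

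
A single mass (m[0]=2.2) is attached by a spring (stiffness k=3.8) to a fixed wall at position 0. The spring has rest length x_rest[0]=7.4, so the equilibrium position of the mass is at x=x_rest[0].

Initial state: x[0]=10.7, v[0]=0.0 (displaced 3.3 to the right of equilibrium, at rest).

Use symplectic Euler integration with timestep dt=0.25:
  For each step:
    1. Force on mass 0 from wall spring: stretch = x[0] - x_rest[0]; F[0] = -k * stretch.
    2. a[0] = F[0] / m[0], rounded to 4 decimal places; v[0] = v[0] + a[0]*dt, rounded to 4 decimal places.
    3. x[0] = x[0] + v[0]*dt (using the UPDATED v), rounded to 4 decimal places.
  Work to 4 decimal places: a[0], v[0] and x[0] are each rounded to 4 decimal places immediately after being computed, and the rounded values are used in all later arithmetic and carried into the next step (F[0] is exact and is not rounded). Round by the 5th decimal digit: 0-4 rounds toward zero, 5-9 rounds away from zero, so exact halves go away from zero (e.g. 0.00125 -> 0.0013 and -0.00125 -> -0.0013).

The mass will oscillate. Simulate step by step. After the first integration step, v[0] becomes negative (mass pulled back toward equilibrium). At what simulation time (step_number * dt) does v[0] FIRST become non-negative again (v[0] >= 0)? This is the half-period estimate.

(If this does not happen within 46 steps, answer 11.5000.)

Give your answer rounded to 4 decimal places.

Step 0: x=[10.7000] v=[0.0000]
Step 1: x=[10.3438] v=[-1.4250]
Step 2: x=[9.6698] v=[-2.6962]
Step 3: x=[8.7507] v=[-3.6764]
Step 4: x=[7.6858] v=[-4.2597]
Step 5: x=[6.5900] v=[-4.3831]
Step 6: x=[5.5817] v=[-4.0333]
Step 7: x=[4.7697] v=[-3.2481]
Step 8: x=[4.2416] v=[-2.1123]
Step 9: x=[4.0545] v=[-0.7485]
Step 10: x=[4.2286] v=[0.6962]
First v>=0 after going negative at step 10, time=2.5000

Answer: 2.5000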